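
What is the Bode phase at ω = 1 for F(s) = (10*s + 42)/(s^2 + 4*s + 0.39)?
Substitute s = j*1: F(j1) = 0.878323 - 10.6339j.
∠F(j1) = atan2(Im, Re) = atan2(-10.6339, 0.878323) = -85.28°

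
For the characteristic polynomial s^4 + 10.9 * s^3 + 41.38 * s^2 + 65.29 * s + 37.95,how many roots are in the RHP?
s^4 + 10.9*s^3 + 41.38*s^2 + 65.29*s + 37.95 = (s + 3.3)(s + 4.6)(s^2 + 3*s + 2.5). Poles: -1.5 + 0.5j, -1.5 - 0.5j, -3.3, -4.6. RHP poles (Re>0): 0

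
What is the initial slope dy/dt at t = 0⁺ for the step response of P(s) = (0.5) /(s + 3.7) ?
IVT: y'(0⁺) = lim_{s→∞} s²·Y(s) = lim_{s→∞} s·P(s).
deg(num) = 0, deg(den) = 1, relative degree = 1, so s·P(s) → (leading num)/(leading den) = 0.5/1 = 0.5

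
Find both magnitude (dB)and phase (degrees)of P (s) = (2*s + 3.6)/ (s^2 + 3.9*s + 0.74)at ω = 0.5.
Substitute s = j*0.5: P(j0.5) = 0.918716 - 1.6153j.
|P| = 20*log₁₀(sqrt(Re²+Im²)) = 5.38 dB.
∠P = atan2(Im, Re) = -60.37°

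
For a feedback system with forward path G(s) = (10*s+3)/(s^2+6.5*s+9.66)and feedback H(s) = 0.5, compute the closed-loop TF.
Closed-loop T = G/(1+GH).
Numerator: G_num * H_den = 10*s + 3.
Denominator: G_den * H_den + G_num * H_num = (s^2 + 6.5*s + 9.66) + (5*s + 1.5) = s^2 + 11.5*s + 11.16.
T(s) = (10*s + 3)/(s^2 + 11.5*s + 11.16)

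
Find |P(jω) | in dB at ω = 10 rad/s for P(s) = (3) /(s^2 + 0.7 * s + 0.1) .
Substitute s = j*10: P(j10) = -0.0298833 - 0.00209393j.
|P(j10)| = sqrt(Re² + Im²) = 0.02996.
20*log₁₀(0.02996) = -30.47 dB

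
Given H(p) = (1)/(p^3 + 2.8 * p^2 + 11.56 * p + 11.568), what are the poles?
Set denominator = 0: p^3 + 2.8*p^2 + 11.56*p + 11.568 = (p + 1.2)(p^2 + 1.6*p + 9.64) = 0 → Poles: -0.8 + 3j, -0.8 - 3j, -1.2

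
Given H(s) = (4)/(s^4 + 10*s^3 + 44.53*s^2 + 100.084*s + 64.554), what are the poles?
Set denominator = 0: s^4 + 10*s^3 + 44.53*s^2 + 100.084*s + 64.554 = (s + 1)(s + 4.2)(s^2 + 4.8*s + 15.37) = 0 → Poles: -1, -2.4 + 3.1j, -2.4 - 3.1j, -4.2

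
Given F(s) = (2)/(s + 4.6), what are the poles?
Set denominator = 0: s + 4.6 = 0 → Poles: -4.6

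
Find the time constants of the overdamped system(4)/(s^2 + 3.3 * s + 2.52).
Overdamped: real poles at -2.1, -1.2. τ = -1/pole → τ₁ = 0.4762, τ₂ = 0.8333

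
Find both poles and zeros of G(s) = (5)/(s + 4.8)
Set denominator = 0: s + 4.8 = 0 → Poles: -4.8
Numerator is a nonzero constant (5) → Zeros: none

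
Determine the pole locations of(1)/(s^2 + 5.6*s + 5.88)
Set denominator = 0: s^2 + 5.6*s + 5.88 = (s + 1.4)(s + 4.2) = 0 → Poles: -1.4, -4.2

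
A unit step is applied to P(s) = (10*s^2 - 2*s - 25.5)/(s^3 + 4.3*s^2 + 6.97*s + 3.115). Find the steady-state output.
FVT: lim_{t→∞} y(t) = lim_{s→0} s*Y(s) where Y(s) = P(s)/s.
= lim_{s→0} P(s) = P(0) = num(0)/den(0) = -25.5/3.115 = -8.186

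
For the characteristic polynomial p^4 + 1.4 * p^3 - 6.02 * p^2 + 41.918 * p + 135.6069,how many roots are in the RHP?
p^4 + 1.4*p^3 - 6.02*p^2 + 41.918*p + 135.6069 = (p + 2.9)(p + 3.3)(p^2 - 4.8*p + 14.17). Poles: -2.9, -3.3, 2.4 + 2.9j, 2.4 - 2.9j. RHP poles (Re>0): 2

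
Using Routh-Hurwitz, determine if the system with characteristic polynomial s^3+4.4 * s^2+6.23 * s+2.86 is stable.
Routh array:
s^3: [1, 6.23]; s^2: [4.4, 2.86]; s^1: [5.58]; s^0: [2.86]
First column: [1, 4.4, 5.58, 2.86]. Sign changes = 0.
Yes, stable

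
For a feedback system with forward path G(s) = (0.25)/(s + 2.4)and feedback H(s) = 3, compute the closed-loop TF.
Closed-loop T = G/(1+GH).
Numerator: G_num * H_den = 0.25.
Denominator: G_den * H_den + G_num * H_num = (s + 2.4) + (0.75) = s + 3.15.
T(s) = (0.25)/(s + 3.15)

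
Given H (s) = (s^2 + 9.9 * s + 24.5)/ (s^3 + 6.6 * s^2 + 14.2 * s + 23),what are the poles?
Set denominator = 0: s^3 + 6.6*s^2 + 14.2*s + 23 = (s + 4.6)(s^2 + 2*s + 5) = 0 → Poles: -1 + 2j, -1 - 2j, -4.6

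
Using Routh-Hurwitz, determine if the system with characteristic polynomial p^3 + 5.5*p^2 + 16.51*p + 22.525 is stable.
Routh array:
p^3: [1, 16.51]; p^2: [5.5, 22.525]; p^1: [12.4145]; p^0: [22.525]
First column: [1, 5.5, 12.4145, 22.525]. Sign changes = 0.
Yes, stable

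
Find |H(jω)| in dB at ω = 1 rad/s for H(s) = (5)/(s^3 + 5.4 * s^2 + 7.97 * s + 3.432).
Substitute s = j*1: H(j1) = -0.187593 - 0.664393j.
|H(j1)| = sqrt(Re² + Im²) = 0.6904.
20*log₁₀(0.6904) = -3.22 dB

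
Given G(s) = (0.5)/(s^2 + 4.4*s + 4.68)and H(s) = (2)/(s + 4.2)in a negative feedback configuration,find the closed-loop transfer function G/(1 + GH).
Closed-loop T = G/(1+GH).
Numerator: G_num * H_den = 0.5*s + 2.1.
Denominator: G_den * H_den + G_num * H_num = (s^3 + 8.6*s^2 + 23.16*s + 19.656) + (1) = s^3 + 8.6*s^2 + 23.16*s + 20.656.
T(s) = (0.5*s + 2.1)/(s^3 + 8.6*s^2 + 23.16*s + 20.656)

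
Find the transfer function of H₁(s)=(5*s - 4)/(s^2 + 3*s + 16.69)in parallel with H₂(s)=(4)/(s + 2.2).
Parallel: H = H₁ + H₂ = (n₁·d₂ + n₂·d₁)/(d₁·d₂).
n₁·d₂ = 5*s^2 + 7*s - 8.8. n₂·d₁ = 4*s^2 + 12*s + 66.76. Sum = 9*s^2 + 19*s + 57.96. d₁·d₂ = s^3 + 5.2*s^2 + 23.29*s + 36.718.
H(s) = (9*s^2 + 19*s + 57.96)/(s^3 + 5.2*s^2 + 23.29*s + 36.718)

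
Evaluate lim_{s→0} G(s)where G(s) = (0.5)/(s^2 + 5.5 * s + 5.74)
DC gain = G(0) = num(0)/den(0) = 0.5/5.74 = 0.08711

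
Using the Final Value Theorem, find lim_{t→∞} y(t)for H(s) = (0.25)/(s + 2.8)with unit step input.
FVT: lim_{t→∞} y(t) = lim_{s→0} s*Y(s) where Y(s) = H(s)/s.
= lim_{s→0} H(s) = H(0) = num(0)/den(0) = 0.25/2.8 = 0.08929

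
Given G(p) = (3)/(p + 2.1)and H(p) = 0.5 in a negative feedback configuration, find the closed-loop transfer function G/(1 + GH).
Closed-loop T = G/(1+GH).
Numerator: G_num * H_den = 3.
Denominator: G_den * H_den + G_num * H_num = (p + 2.1) + (1.5) = p + 3.6.
T(p) = (3)/(p + 3.6)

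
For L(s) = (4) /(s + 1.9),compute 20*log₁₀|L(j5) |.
Substitute s = j*5: L(j5) = 0.265641 - 0.699056j.
|L(j5)| = sqrt(Re² + Im²) = 0.7478.
20*log₁₀(0.7478) = -2.52 dB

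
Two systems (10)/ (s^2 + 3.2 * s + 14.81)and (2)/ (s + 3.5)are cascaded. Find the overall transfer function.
Series: H = H₁ · H₂ = (n₁·n₂)/(d₁·d₂).
Num: n₁·n₂ = 20. Den: d₁·d₂ = s^3 + 6.7*s^2 + 26.01*s + 51.835.
H(s) = (20)/(s^3 + 6.7*s^2 + 26.01*s + 51.835)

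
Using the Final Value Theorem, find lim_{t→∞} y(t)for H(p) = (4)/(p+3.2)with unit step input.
FVT: lim_{t→∞} y(t) = lim_{p→0} p*Y(p) where Y(p) = H(p)/p.
= lim_{p→0} H(p) = H(0) = num(0)/den(0) = 4/3.2 = 1.25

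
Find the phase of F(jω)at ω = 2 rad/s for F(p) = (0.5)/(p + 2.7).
Substitute p = j*2: F(j2) = 0.119575 - 0.088574j.
∠F(j2) = atan2(Im, Re) = atan2(-0.088574, 0.119575) = -36.53°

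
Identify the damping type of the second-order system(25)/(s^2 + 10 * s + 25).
Standard form: ωn²/(s²+2ζωn·s+ωn²) gives ωn=5, ζ=1.
Critically damped (ζ = 1)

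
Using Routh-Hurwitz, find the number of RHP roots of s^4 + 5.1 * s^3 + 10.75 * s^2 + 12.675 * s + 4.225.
Routh array:
s^4: [1, 10.75, 4.225]; s^3: [5.1, 12.675]; s^2: [8.26471, 4.225]; s^1: [10.0678]; s^0: [4.225]
First column: [1, 5.1, 8.26471, 10.0678, 4.225]. Sign changes = RHP roots = 0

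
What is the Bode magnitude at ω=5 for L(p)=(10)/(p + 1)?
Substitute p = j*5: L(j5) = 0.384615 - 1.92308j.
|L(j5)| = sqrt(Re² + Im²) = 1.961.
20*log₁₀(1.961) = 5.85 dB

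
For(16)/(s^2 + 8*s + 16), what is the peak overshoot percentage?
Standard form: ωn²/(s²+2ζωn·s+ωn²) → ωn = 4, ζ = 1.
ζ ≥ 1, so the response is non-oscillatory: peak overshoot = 0%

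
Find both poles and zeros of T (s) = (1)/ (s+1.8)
Set denominator = 0: s + 1.8 = 0 → Poles: -1.8
Numerator is a nonzero constant (1) → Zeros: none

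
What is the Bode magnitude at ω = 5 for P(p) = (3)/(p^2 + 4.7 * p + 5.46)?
Substitute p = j*5: P(j5) = -0.0627582 - 0.0754768j.
|P(j5)| = sqrt(Re² + Im²) = 0.09816.
20*log₁₀(0.09816) = -20.16 dB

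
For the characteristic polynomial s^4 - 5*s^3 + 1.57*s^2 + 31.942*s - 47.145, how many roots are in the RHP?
s^4 - 5*s^3 + 1.57*s^2 + 31.942*s - 47.145 = (s + 2.5)(s - 2.1)(s^2 - 5.4*s + 8.98). Poles: -2.5, 2.1, 2.7 + 1.3j, 2.7 - 1.3j. RHP poles (Re>0): 3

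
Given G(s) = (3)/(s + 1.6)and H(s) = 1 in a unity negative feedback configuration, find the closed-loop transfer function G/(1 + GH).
Closed-loop T = G/(1+GH).
Numerator: G_num * H_den = 3.
Denominator: G_den * H_den + G_num * H_num = (s + 1.6) + (3) = s + 4.6.
T(s) = (3)/(s + 4.6)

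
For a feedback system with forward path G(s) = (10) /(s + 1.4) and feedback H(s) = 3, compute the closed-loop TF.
Closed-loop T = G/(1+GH).
Numerator: G_num * H_den = 10.
Denominator: G_den * H_den + G_num * H_num = (s + 1.4) + (30) = s + 31.4.
T(s) = (10)/(s + 31.4)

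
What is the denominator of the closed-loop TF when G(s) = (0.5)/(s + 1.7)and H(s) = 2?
Characteristic poly = G_den * H_den + G_num * H_num = (s + 1.7) + (1) = s + 2.7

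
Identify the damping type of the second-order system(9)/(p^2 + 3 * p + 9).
Standard form: ωn²/(p²+2ζωn·p+ωn²) gives ωn=3, ζ=0.5.
Underdamped (ζ = 0.5 < 1)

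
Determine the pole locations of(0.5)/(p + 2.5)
Set denominator = 0: p + 2.5 = 0 → Poles: -2.5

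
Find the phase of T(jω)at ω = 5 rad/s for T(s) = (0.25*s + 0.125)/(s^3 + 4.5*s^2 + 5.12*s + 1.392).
Substitute s = j*5: T(j5) = -0.00621536 - 0.0056899j.
∠T(j5) = atan2(Im, Re) = atan2(-0.0056899, -0.00621536) = -137.53°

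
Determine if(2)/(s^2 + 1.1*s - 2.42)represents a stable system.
Denominator: s^2 + 1.1*s - 2.42 = (s - 1.1)(s + 2.2). Poles: -2.2, 1.1. All Re(p)<0: No (unstable)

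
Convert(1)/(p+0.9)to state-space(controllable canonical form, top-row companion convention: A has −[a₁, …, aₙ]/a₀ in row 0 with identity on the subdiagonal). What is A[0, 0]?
Reachable canonical form for den = p + 0.9: top row of A = -[a₁,a₂,...,aₙ]/a₀, ones on the subdiagonal, zeros elsewhere.
A = [[-0.9]].
A[0,0] = -0.9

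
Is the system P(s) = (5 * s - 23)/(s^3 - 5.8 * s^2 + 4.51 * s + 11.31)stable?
Denominator: s^3 - 5.8*s^2 + 4.51*s + 11.31 = (s - 3.9)(s + 1)(s - 2.9). Poles: -1, 2.9, 3.9. All Re(p)<0: No (unstable)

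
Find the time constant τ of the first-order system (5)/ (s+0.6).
First-order system: τ = -1/pole. Pole = -0.6. τ = -1/(-0.6) = 1.667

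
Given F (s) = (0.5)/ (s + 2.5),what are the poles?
Set denominator = 0: s + 2.5 = 0 → Poles: -2.5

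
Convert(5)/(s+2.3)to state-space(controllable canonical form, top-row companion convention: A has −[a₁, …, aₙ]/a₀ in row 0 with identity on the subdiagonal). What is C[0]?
Reachable canonical form: C = numerator coefficients (right-aligned, zero-padded to length n).
num = 5, C = [[5]].
C[0] = 5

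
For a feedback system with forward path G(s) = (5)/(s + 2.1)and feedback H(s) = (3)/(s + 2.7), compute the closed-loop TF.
Closed-loop T = G/(1+GH).
Numerator: G_num * H_den = 5*s + 13.5.
Denominator: G_den * H_den + G_num * H_num = (s^2 + 4.8*s + 5.67) + (15) = s^2 + 4.8*s + 20.67.
T(s) = (5*s + 13.5)/(s^2 + 4.8*s + 20.67)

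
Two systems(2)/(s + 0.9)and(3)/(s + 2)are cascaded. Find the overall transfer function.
Series: H = H₁ · H₂ = (n₁·n₂)/(d₁·d₂).
Num: n₁·n₂ = 6. Den: d₁·d₂ = s^2 + 2.9*s + 1.8.
H(s) = (6)/(s^2 + 2.9*s + 1.8)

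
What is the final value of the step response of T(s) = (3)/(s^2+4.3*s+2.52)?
FVT: lim_{t→∞} y(t) = lim_{s→0} s*Y(s) where Y(s) = T(s)/s.
= lim_{s→0} T(s) = T(0) = num(0)/den(0) = 3/2.52 = 1.19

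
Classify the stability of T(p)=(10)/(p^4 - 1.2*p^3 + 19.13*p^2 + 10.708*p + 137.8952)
Denominator: p^4 - 1.2*p^3 + 19.13*p^2 + 10.708*p + 137.8952 = (p^2 - 3.2*p + 17.77)(p^2 + 2*p + 7.76). Poles: -1 + 2.6j, -1 - 2.6j, 1.6 + 3.9j, 1.6 - 3.9j. Unstable (2 pole(s) in RHP)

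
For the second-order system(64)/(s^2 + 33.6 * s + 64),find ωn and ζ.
Standard form: ωn²/(s²+2ζωn·s+ωn²).
const=64=ωn² → ωn=8, s coeff=33.6=2ζωn → ζ=2.1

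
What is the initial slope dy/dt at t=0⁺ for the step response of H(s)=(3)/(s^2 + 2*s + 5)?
IVT: y'(0⁺) = lim_{s→∞} s²·Y(s) = lim_{s→∞} s·H(s).
deg(num) = 0, deg(den) = 2, relative degree = 2 ≥ 2, so s·H(s) → 0. Initial slope = 0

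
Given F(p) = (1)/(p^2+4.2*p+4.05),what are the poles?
Set denominator = 0: p^2 + 4.2*p + 4.05 = (p + 2.7)(p + 1.5) = 0 → Poles: -1.5, -2.7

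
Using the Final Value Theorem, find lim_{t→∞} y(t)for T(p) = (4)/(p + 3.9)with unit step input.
FVT: lim_{t→∞} y(t) = lim_{p→0} p*Y(p) where Y(p) = T(p)/p.
= lim_{p→0} T(p) = T(0) = num(0)/den(0) = 4/3.9 = 1.026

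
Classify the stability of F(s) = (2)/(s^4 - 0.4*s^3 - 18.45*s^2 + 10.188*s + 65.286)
Denominator: s^4 - 0.4*s^3 - 18.45*s^2 + 10.188*s + 65.286 = (s - 3.1)(s + 3.9)(s - 3)(s + 1.8). Poles: -1.8, -3.9, 3, 3.1. Unstable (2 pole(s) in RHP)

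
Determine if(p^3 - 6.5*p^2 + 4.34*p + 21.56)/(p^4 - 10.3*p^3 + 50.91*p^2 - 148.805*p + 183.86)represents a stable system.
Denominator: p^4 - 10.3*p^3 + 50.91*p^2 - 148.805*p + 183.86 = (p - 2.9)(p - 4)(p^2 - 3.4*p + 15.85). Poles: 1.7 + 3.6j, 1.7 - 3.6j, 2.9, 4. All Re(p)<0: No (unstable)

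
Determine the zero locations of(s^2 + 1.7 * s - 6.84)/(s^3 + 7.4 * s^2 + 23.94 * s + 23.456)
Set numerator = 0: s^2 + 1.7*s - 6.84 = (s + 3.6)(s - 1.9) = 0 → Zeros: -3.6, 1.9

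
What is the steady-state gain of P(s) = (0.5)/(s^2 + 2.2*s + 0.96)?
DC gain = P(0) = num(0)/den(0) = 0.5/0.96 = 0.5208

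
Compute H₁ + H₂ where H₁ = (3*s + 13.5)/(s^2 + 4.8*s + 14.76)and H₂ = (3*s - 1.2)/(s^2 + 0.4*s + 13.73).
Parallel: H = H₁ + H₂ = (n₁·d₂ + n₂·d₁)/(d₁·d₂).
n₁·d₂ = 3*s^3 + 14.7*s^2 + 46.59*s + 185.355. n₂·d₁ = 3*s^3 + 13.2*s^2 + 38.52*s - 17.712. Sum = 6*s^3 + 27.9*s^2 + 85.11*s + 167.643. d₁·d₂ = s^4 + 5.2*s^3 + 30.41*s^2 + 71.808*s + 202.6548.
H(s) = (6*s^3 + 27.9*s^2 + 85.11*s + 167.643)/(s^4 + 5.2*s^3 + 30.41*s^2 + 71.808*s + 202.6548)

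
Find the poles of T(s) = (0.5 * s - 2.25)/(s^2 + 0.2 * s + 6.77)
Set denominator = 0: s^2 + 0.2*s + 6.77 = 0 → Poles: -0.1 + 2.6j, -0.1 - 2.6j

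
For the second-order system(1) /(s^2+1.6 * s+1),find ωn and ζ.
Standard form: ωn²/(s²+2ζωn·s+ωn²).
const=1=ωn² → ωn=1, s coeff=1.6=2ζωn → ζ=0.8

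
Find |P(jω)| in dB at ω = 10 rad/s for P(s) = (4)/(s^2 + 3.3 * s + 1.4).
Substitute s = j*10: P(j10) = -0.0364815 - 0.0122098j.
|P(j10)| = sqrt(Re² + Im²) = 0.03847.
20*log₁₀(0.03847) = -28.30 dB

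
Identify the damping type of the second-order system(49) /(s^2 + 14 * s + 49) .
Standard form: ωn²/(s²+2ζωn·s+ωn²) gives ωn=7, ζ=1.
Critically damped (ζ = 1)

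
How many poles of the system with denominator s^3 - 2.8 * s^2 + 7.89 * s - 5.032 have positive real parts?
s^3 - 2.8*s^2 + 7.89*s - 5.032 = (s - 0.8)(s^2 - 2*s + 6.29). Poles: 0.8, 1 + 2.3j, 1 - 2.3j. RHP poles (Re>0): 3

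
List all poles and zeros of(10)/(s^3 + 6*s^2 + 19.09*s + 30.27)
Set denominator = 0: s^3 + 6*s^2 + 19.09*s + 30.27 = (s + 3)(s^2 + 3*s + 10.09) = 0 → Poles: -1.5 + 2.8j, -1.5 - 2.8j, -3
Numerator is a nonzero constant (10) → Zeros: none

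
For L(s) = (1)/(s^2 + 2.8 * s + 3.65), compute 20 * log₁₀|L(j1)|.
Substitute s = j*1: L(j1) = 0.178301 - 0.188394j.
|L(j1)| = sqrt(Re² + Im²) = 0.2594.
20*log₁₀(0.2594) = -11.72 dB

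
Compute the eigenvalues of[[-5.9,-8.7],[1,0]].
Eigenvalues solve det(λI - A) = 0.
Characteristic polynomial: λ^2 + 5.9*λ + 8.7 = 0.
Factor: (λ + 3)(λ + 2.9) = 0.
Roots: -2.9, -3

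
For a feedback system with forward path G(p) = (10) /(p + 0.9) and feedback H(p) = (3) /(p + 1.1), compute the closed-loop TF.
Closed-loop T = G/(1+GH).
Numerator: G_num * H_den = 10*p + 11.
Denominator: G_den * H_den + G_num * H_num = (p^2 + 2*p + 0.99) + (30) = p^2 + 2*p + 30.99.
T(p) = (10*p + 11)/(p^2 + 2*p + 30.99)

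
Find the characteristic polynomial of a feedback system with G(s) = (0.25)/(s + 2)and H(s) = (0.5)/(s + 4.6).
Characteristic poly = G_den * H_den + G_num * H_num = (s^2 + 6.6*s + 9.2) + (0.125) = s^2 + 6.6*s + 9.325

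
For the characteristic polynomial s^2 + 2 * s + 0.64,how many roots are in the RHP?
s^2 + 2*s + 0.64 = (s + 1.6)(s + 0.4). Poles: -0.4, -1.6. RHP poles (Re>0): 0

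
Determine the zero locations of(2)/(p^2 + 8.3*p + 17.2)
Numerator is a nonzero constant (2) → Zeros: none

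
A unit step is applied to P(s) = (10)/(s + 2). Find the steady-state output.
FVT: lim_{t→∞} y(t) = lim_{s→0} s*Y(s) where Y(s) = P(s)/s.
= lim_{s→0} P(s) = P(0) = num(0)/den(0) = 10/2 = 5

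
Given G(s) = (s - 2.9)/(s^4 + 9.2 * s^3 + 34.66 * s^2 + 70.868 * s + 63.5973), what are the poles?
Set denominator = 0: s^4 + 9.2*s^3 + 34.66*s^2 + 70.868*s + 63.5973 = (s + 3.9)(s + 2.3)(s^2 + 3*s + 7.09) = 0 → Poles: -1.5 + 2.2j, -1.5 - 2.2j, -2.3, -3.9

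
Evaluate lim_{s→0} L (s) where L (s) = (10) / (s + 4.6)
DC gain = L(0) = num(0)/den(0) = 10/4.6 = 2.174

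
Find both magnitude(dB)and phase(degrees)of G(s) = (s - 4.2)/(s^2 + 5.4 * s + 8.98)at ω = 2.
Substitute s = j*2: G(j2) = 0.00483596 + 0.391119j.
|G| = 20*log₁₀(sqrt(Re²+Im²)) = -8.15 dB.
∠G = atan2(Im, Re) = 89.29°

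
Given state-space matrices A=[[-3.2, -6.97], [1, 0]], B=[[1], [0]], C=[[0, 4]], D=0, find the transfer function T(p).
T(p) = C(pI - A)⁻¹B + D.
Characteristic polynomial det(pI - A) = p^2 + 3.2*p + 6.97.
Numerator from C·adj(pI-A)·B + D·det(pI-A) = 4.
T(p) = (4)/(p^2 + 3.2*p + 6.97)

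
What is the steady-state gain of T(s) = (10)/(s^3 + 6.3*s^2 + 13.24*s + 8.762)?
DC gain = T(0) = num(0)/den(0) = 10/8.762 = 1.141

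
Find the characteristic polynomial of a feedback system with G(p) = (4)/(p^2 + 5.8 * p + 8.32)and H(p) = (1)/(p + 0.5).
Characteristic poly = G_den * H_den + G_num * H_num = (p^3 + 6.3*p^2 + 11.22*p + 4.16) + (4) = p^3 + 6.3*p^2 + 11.22*p + 8.16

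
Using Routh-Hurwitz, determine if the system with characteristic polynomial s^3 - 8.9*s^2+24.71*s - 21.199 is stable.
Routh array:
s^3: [1, 24.71]; s^2: [-8.9, -21.199]; s^1: [22.3281]; s^0: [-21.199]
First column: [1, -8.9, 22.3281, -21.199]. Sign changes = 3.
No, unstable (3 RHP root(s))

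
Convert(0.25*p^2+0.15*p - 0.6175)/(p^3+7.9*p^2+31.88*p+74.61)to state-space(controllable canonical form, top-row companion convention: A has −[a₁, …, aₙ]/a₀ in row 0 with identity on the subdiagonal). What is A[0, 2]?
Reachable canonical form for den = p^3 + 7.9*p^2 + 31.88*p + 74.61: top row of A = -[a₁,a₂,...,aₙ]/a₀, ones on the subdiagonal, zeros elsewhere.
A = [[-7.9, -31.88, -74.61], [1, 0, 0], [0, 1, 0]].
A[0,2] = -74.61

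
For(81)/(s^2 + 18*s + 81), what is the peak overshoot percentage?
Standard form: ωn²/(s²+2ζωn·s+ωn²) → ωn = 9, ζ = 1.
ζ ≥ 1, so the response is non-oscillatory: peak overshoot = 0%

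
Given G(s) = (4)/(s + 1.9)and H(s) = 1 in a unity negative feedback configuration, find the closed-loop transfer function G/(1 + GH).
Closed-loop T = G/(1+GH).
Numerator: G_num * H_den = 4.
Denominator: G_den * H_den + G_num * H_num = (s + 1.9) + (4) = s + 5.9.
T(s) = (4)/(s + 5.9)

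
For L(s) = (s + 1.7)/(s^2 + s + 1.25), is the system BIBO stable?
Denominator: s^2 + s + 1.25. Poles: -0.5 + 1j, -0.5 - 1j. All Re(p)<0: Yes (stable)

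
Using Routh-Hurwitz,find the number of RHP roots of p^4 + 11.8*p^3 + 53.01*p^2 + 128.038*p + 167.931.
Routh array:
p^4: [1, 53.01, 167.931]; p^3: [11.8, 128.038]; p^2: [42.1593, 167.931]; p^1: [81.0357]; p^0: [167.931]
First column: [1, 11.8, 42.1593, 81.0357, 167.931]. Sign changes = RHP roots = 0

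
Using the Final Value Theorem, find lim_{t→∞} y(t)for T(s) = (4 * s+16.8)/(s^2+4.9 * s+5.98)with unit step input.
FVT: lim_{t→∞} y(t) = lim_{s→0} s*Y(s) where Y(s) = T(s)/s.
= lim_{s→0} T(s) = T(0) = num(0)/den(0) = 16.8/5.98 = 2.809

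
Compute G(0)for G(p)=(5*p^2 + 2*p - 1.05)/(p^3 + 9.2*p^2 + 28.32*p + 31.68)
DC gain = G(0) = num(0)/den(0) = -1.05/31.68 = -0.03314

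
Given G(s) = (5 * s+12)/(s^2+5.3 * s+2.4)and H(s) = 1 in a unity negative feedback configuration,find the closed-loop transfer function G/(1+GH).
Closed-loop T = G/(1+GH).
Numerator: G_num * H_den = 5*s + 12.
Denominator: G_den * H_den + G_num * H_num = (s^2 + 5.3*s + 2.4) + (5*s + 12) = s^2 + 10.3*s + 14.4.
T(s) = (5*s + 12)/(s^2 + 10.3*s + 14.4)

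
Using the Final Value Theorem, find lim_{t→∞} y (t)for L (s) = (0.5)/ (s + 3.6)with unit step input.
FVT: lim_{t→∞} y(t) = lim_{s→0} s*Y(s) where Y(s) = L(s)/s.
= lim_{s→0} L(s) = L(0) = num(0)/den(0) = 0.5/3.6 = 0.1389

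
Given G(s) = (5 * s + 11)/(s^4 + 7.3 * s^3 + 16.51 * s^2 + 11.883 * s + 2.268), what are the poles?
Set denominator = 0: s^4 + 7.3*s^3 + 16.51*s^2 + 11.883*s + 2.268 = (s + 2.7)(s + 0.3)(s + 0.8)(s + 3.5) = 0 → Poles: -0.3, -0.8, -2.7, -3.5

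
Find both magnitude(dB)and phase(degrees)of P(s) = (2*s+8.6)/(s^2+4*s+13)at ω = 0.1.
Substitute s = j*0.1: P(j0.1) = 0.661894 - 0.0049852j.
|P| = 20*log₁₀(sqrt(Re²+Im²)) = -3.58 dB.
∠P = atan2(Im, Re) = -0.43°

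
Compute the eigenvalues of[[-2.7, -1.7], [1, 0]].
Eigenvalues solve det(λI - A) = 0.
Characteristic polynomial: λ^2 + 2.7*λ + 1.7 = 0.
Factor: (λ + 1)(λ + 1.7) = 0.
Roots: -1, -1.7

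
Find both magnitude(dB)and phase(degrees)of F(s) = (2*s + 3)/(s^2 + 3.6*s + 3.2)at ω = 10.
Substitute s = j*10: F(j10) = 0.0402766 - 0.191633j.
|F| = 20*log₁₀(sqrt(Re²+Im²)) = -14.16 dB.
∠F = atan2(Im, Re) = -78.13°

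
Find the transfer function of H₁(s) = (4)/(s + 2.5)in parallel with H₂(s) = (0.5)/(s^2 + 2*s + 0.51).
Parallel: H = H₁ + H₂ = (n₁·d₂ + n₂·d₁)/(d₁·d₂).
n₁·d₂ = 4*s^2 + 8*s + 2.04. n₂·d₁ = 0.5*s + 1.25. Sum = 4*s^2 + 8.5*s + 3.29. d₁·d₂ = s^3 + 4.5*s^2 + 5.51*s + 1.275.
H(s) = (4*s^2 + 8.5*s + 3.29)/(s^3 + 4.5*s^2 + 5.51*s + 1.275)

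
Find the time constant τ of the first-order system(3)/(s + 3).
First-order system: τ = -1/pole. Pole = -3. τ = -1/(-3) = 0.3333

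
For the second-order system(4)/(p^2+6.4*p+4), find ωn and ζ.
Standard form: ωn²/(p²+2ζωn·p+ωn²).
const=4=ωn² → ωn=2, p coeff=6.4=2ζωn → ζ=1.6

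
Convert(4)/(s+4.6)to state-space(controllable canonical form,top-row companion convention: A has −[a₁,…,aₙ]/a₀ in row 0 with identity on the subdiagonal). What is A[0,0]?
Reachable canonical form for den = s + 4.6: top row of A = -[a₁,a₂,...,aₙ]/a₀, ones on the subdiagonal, zeros elsewhere.
A = [[-4.6]].
A[0,0] = -4.6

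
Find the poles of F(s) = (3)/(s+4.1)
Set denominator = 0: s + 4.1 = 0 → Poles: -4.1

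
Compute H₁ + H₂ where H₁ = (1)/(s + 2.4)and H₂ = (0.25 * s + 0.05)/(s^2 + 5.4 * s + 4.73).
Parallel: H = H₁ + H₂ = (n₁·d₂ + n₂·d₁)/(d₁·d₂).
n₁·d₂ = s^2 + 5.4*s + 4.73. n₂·d₁ = 0.25*s^2 + 0.65*s + 0.12. Sum = 1.25*s^2 + 6.05*s + 4.85. d₁·d₂ = s^3 + 7.8*s^2 + 17.69*s + 11.352.
H(s) = (1.25*s^2 + 6.05*s + 4.85)/(s^3 + 7.8*s^2 + 17.69*s + 11.352)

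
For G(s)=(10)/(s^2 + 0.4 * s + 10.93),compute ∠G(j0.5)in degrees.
Substitute s = j*0.5: G(j0.5) = 0.936001 - 0.0175281j.
∠G(j0.5) = atan2(Im, Re) = atan2(-0.0175281, 0.936001) = -1.07°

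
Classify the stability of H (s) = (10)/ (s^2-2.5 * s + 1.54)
Denominator: s^2 - 2.5*s + 1.54 = (s - 1.1)(s - 1.4). Poles: 1.1, 1.4. Unstable (2 pole(s) in RHP)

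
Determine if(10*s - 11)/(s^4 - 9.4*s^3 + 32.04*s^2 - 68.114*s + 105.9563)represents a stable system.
Denominator: s^4 - 9.4*s^3 + 32.04*s^2 - 68.114*s + 105.9563 = (s - 4.3)(s - 4.1)(s^2 - s + 6.01). Poles: 0.5 + 2.4j, 0.5 - 2.4j, 4.1, 4.3. All Re(p)<0: No (unstable)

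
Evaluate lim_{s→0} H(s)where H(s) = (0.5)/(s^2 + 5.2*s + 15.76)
DC gain = H(0) = num(0)/den(0) = 0.5/15.76 = 0.03173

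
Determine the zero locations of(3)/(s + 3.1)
Numerator is a nonzero constant (3) → Zeros: none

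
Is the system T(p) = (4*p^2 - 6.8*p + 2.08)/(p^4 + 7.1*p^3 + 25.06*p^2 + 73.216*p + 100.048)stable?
Denominator: p^4 + 7.1*p^3 + 25.06*p^2 + 73.216*p + 100.048 = (p + 2.6)(p + 3.7)(p^2 + 0.8*p + 10.4). Poles: -0.4 + 3.2j, -0.4 - 3.2j, -2.6, -3.7. All Re(p)<0: Yes (stable)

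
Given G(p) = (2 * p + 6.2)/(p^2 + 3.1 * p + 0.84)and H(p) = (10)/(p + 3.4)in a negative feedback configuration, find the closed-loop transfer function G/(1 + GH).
Closed-loop T = G/(1+GH).
Numerator: G_num * H_den = 2*p^2 + 13*p + 21.08.
Denominator: G_den * H_den + G_num * H_num = (p^3 + 6.5*p^2 + 11.38*p + 2.856) + (20*p + 62) = p^3 + 6.5*p^2 + 31.38*p + 64.856.
T(p) = (2*p^2 + 13*p + 21.08)/(p^3 + 6.5*p^2 + 31.38*p + 64.856)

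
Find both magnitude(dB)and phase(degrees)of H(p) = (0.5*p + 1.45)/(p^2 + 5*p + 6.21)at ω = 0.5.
Substitute p = j*0.5: H(j0.5) = 0.221849 - 0.0511113j.
|H| = 20*log₁₀(sqrt(Re²+Im²)) = -12.85 dB.
∠H = atan2(Im, Re) = -12.97°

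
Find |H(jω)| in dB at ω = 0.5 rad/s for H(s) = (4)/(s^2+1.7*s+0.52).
Substitute s = j*0.5: H(j0.5) = 1.35781 - 4.27458j.
|H(j0.5)| = sqrt(Re² + Im²) = 4.485.
20*log₁₀(4.485) = 13.04 dB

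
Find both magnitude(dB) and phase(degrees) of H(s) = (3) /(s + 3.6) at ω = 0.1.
Substitute s = j*0.1: H(j0.1) = 0.832691 - 0.0231303j.
|H| = 20*log₁₀(sqrt(Re²+Im²)) = -1.59 dB.
∠H = atan2(Im, Re) = -1.59°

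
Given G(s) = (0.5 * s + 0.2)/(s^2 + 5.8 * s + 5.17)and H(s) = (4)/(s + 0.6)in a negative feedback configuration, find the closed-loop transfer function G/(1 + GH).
Closed-loop T = G/(1+GH).
Numerator: G_num * H_den = 0.5*s^2 + 0.5*s + 0.12.
Denominator: G_den * H_den + G_num * H_num = (s^3 + 6.4*s^2 + 8.65*s + 3.102) + (2*s + 0.8) = s^3 + 6.4*s^2 + 10.65*s + 3.902.
T(s) = (0.5*s^2 + 0.5*s + 0.12)/(s^3 + 6.4*s^2 + 10.65*s + 3.902)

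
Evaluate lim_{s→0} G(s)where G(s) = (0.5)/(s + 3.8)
DC gain = G(0) = num(0)/den(0) = 0.5/3.8 = 0.1316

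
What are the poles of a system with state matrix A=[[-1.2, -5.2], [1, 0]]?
Eigenvalues solve det(λI - A) = 0.
Characteristic polynomial: λ^2 + 1.2*λ + 5.2 = 0.
Roots: -0.6 + 2.2j, -0.6 - 2.2j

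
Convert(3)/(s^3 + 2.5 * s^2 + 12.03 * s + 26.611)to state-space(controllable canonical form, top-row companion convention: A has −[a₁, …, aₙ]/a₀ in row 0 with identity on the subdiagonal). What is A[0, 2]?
Reachable canonical form for den = s^3 + 2.5*s^2 + 12.03*s + 26.611: top row of A = -[a₁,a₂,...,aₙ]/a₀, ones on the subdiagonal, zeros elsewhere.
A = [[-2.5, -12.03, -26.611], [1, 0, 0], [0, 1, 0]].
A[0,2] = -26.611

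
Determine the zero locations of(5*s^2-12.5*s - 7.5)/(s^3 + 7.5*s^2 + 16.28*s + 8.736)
Set numerator = 0: 5*s^2 - 12.5*s - 7.5 = 5*(s - 3)(s + 0.5) = 0 → Zeros: -0.5, 3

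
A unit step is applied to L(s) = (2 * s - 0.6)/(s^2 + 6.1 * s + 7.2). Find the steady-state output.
FVT: lim_{t→∞} y(t) = lim_{s→0} s*Y(s) where Y(s) = L(s)/s.
= lim_{s→0} L(s) = L(0) = num(0)/den(0) = -0.6/7.2 = -0.08333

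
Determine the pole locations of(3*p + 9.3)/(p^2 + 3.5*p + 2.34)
Set denominator = 0: p^2 + 3.5*p + 2.34 = (p + 2.6)(p + 0.9) = 0 → Poles: -0.9, -2.6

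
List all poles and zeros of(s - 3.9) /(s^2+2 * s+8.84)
Set denominator = 0: s^2 + 2*s + 8.84 = 0 → Poles: -1 + 2.8j, -1 - 2.8j
Set numerator = 0: s - 3.9 = 0 → Zeros: 3.9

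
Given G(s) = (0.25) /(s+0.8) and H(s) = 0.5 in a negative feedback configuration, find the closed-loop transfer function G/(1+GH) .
Closed-loop T = G/(1+GH).
Numerator: G_num * H_den = 0.25.
Denominator: G_den * H_den + G_num * H_num = (s + 0.8) + (0.125) = s + 0.925.
T(s) = (0.25)/(s + 0.925)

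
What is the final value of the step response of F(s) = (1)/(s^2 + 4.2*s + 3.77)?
FVT: lim_{t→∞} y(t) = lim_{s→0} s*Y(s) where Y(s) = F(s)/s.
= lim_{s→0} F(s) = F(0) = num(0)/den(0) = 1/3.77 = 0.2653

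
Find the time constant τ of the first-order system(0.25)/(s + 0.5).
First-order system: τ = -1/pole. Pole = -0.5. τ = -1/(-0.5) = 2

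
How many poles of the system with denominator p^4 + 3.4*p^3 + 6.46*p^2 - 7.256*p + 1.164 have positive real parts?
p^4 + 3.4*p^3 + 6.46*p^2 - 7.256*p + 1.164 = (p - 0.6)(p - 0.2)(p^2 + 4.2*p + 9.7). Poles: -2.1 + 2.3j, -2.1 - 2.3j, 0.2, 0.6. RHP poles (Re>0): 2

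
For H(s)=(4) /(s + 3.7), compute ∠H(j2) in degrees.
Substitute s = j*2: H(j2) = 0.836631 - 0.452233j.
∠H(j2) = atan2(Im, Re) = atan2(-0.452233, 0.836631) = -28.39°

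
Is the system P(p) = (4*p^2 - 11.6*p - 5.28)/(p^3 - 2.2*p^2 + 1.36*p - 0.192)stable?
Denominator: p^3 - 2.2*p^2 + 1.36*p - 0.192 = (p - 1.2)(p - 0.8)(p - 0.2). Poles: 0.2, 0.8, 1.2. All Re(p)<0: No (unstable)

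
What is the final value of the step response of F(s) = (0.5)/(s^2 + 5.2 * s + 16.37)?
FVT: lim_{t→∞} y(t) = lim_{s→0} s*Y(s) where Y(s) = F(s)/s.
= lim_{s→0} F(s) = F(0) = num(0)/den(0) = 0.5/16.37 = 0.03054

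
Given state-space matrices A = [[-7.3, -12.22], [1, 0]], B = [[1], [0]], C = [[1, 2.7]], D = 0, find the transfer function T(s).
T(s) = C(sI - A)⁻¹B + D.
Characteristic polynomial det(sI - A) = s^2 + 7.3*s + 12.22.
Numerator from C·adj(sI-A)·B + D·det(sI-A) = s + 2.7.
T(s) = (s + 2.7)/(s^2 + 7.3*s + 12.22)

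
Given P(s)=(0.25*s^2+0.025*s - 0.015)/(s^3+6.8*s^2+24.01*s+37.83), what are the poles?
Set denominator = 0: s^3 + 6.8*s^2 + 24.01*s + 37.83 = (s + 3)(s^2 + 3.8*s + 12.61) = 0 → Poles: -1.9 + 3j, -1.9 - 3j, -3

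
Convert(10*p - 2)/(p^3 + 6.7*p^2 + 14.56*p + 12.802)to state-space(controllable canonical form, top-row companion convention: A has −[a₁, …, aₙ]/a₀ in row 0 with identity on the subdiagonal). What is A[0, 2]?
Reachable canonical form for den = p^3 + 6.7*p^2 + 14.56*p + 12.802: top row of A = -[a₁,a₂,...,aₙ]/a₀, ones on the subdiagonal, zeros elsewhere.
A = [[-6.7, -14.56, -12.802], [1, 0, 0], [0, 1, 0]].
A[0,2] = -12.802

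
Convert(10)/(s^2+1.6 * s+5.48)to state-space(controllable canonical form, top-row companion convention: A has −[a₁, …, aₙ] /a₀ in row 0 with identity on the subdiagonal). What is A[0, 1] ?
Reachable canonical form for den = s^2 + 1.6*s + 5.48: top row of A = -[a₁,a₂,...,aₙ]/a₀, ones on the subdiagonal, zeros elsewhere.
A = [[-1.6, -5.48], [1, 0]].
A[0,1] = -5.48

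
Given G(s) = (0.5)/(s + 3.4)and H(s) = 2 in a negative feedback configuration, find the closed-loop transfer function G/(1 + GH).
Closed-loop T = G/(1+GH).
Numerator: G_num * H_den = 0.5.
Denominator: G_den * H_den + G_num * H_num = (s + 3.4) + (1) = s + 4.4.
T(s) = (0.5)/(s + 4.4)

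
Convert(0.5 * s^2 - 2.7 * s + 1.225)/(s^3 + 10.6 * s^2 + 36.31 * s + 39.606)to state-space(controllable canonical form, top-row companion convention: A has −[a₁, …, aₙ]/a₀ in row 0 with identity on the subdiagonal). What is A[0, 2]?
Reachable canonical form for den = s^3 + 10.6*s^2 + 36.31*s + 39.606: top row of A = -[a₁,a₂,...,aₙ]/a₀, ones on the subdiagonal, zeros elsewhere.
A = [[-10.6, -36.31, -39.606], [1, 0, 0], [0, 1, 0]].
A[0,2] = -39.606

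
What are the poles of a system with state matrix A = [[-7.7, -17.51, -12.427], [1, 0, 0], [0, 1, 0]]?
Eigenvalues solve det(λI - A) = 0.
Characteristic polynomial: λ^3 + 7.7*λ^2 + 17.51*λ + 12.427 = 0.
Factor: (λ + 1.7)(λ + 1.7)(λ + 4.3) = 0.
Roots: -1.7, -1.7, -4.3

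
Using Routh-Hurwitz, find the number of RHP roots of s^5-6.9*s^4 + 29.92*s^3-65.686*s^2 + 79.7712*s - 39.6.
Routh array:
s^5: [1, 29.92, 79.7712]; s^4: [-6.9, -65.686, -39.6]; s^3: [20.4003, 74.0321]; s^2: [-40.6461, -39.6]; s^1: [54.1568]; s^0: [-39.6]
First column: [1, -6.9, 20.4003, -40.6461, 54.1568, -39.6]. Sign changes = RHP roots = 5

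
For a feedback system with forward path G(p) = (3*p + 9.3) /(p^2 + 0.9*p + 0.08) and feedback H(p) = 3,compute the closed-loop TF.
Closed-loop T = G/(1+GH).
Numerator: G_num * H_den = 3*p + 9.3.
Denominator: G_den * H_den + G_num * H_num = (p^2 + 0.9*p + 0.08) + (9*p + 27.9) = p^2 + 9.9*p + 27.98.
T(p) = (3*p + 9.3)/(p^2 + 9.9*p + 27.98)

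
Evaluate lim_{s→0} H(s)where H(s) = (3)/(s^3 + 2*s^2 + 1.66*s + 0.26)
DC gain = H(0) = num(0)/den(0) = 3/0.26 = 11.54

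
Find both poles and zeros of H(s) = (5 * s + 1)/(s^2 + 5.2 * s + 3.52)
Set denominator = 0: s^2 + 5.2*s + 3.52 = (s + 0.8)(s + 4.4) = 0 → Poles: -0.8, -4.4
Set numerator = 0: 5*s + 1 = 0 → Zeros: -0.2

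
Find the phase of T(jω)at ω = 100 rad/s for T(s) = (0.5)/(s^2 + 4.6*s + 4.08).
Substitute s = j*100: T(j100) = -4.99147e-05 - 2.29701e-06j.
∠T(j100) = atan2(Im, Re) = atan2(-2.29701e-06, -4.99147e-05) = -177.37°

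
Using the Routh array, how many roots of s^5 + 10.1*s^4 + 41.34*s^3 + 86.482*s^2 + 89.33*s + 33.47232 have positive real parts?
Routh array:
s^5: [1, 41.34, 89.33]; s^4: [10.1, 86.482, 33.47232]; s^3: [32.7774, 86.0159]; s^2: [59.9772, 33.47232]; s^1: [67.7233]; s^0: [33.47232]
First column: [1, 10.1, 32.7774, 59.9772, 67.7233, 33.47232]. Sign changes = RHP roots = 0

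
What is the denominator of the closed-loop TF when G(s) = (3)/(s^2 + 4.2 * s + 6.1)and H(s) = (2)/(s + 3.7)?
Characteristic poly = G_den * H_den + G_num * H_num = (s^3 + 7.9*s^2 + 21.64*s + 22.57) + (6) = s^3 + 7.9*s^2 + 21.64*s + 28.57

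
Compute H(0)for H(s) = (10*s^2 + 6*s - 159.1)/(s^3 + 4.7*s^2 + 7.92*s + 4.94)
DC gain = H(0) = num(0)/den(0) = -159.1/4.94 = -32.21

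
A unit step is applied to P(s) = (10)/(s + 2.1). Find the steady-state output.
FVT: lim_{t→∞} y(t) = lim_{s→0} s*Y(s) where Y(s) = P(s)/s.
= lim_{s→0} P(s) = P(0) = num(0)/den(0) = 10/2.1 = 4.762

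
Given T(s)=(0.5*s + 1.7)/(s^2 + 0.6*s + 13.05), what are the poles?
Set denominator = 0: s^2 + 0.6*s + 13.05 = 0 → Poles: -0.3 + 3.6j, -0.3 - 3.6j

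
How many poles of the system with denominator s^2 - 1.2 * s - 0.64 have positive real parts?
s^2 - 1.2*s - 0.64 = (s - 1.6)(s + 0.4). Poles: -0.4, 1.6. RHP poles (Re>0): 1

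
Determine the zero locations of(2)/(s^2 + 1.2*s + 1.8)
Numerator is a nonzero constant (2) → Zeros: none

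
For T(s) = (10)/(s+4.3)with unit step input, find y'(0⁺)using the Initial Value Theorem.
IVT: y'(0⁺) = lim_{s→∞} s²·Y(s) = lim_{s→∞} s·T(s).
deg(num) = 0, deg(den) = 1, relative degree = 1, so s·T(s) → (leading num)/(leading den) = 10/1 = 10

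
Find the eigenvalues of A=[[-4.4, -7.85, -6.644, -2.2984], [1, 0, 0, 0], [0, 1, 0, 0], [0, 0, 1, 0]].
Eigenvalues solve det(λI - A) = 0.
Characteristic polynomial: λ^4 + 4.4*λ^3 + 7.85*λ^2 + 6.644*λ + 2.2984 = 0.
Factor: (λ^2 + 2.4*λ + 1.69)(λ^2 + 2*λ + 1.36) = 0.
Roots: -1 + 0.6j, -1 - 0.6j, -1.2 + 0.5j, -1.2 - 0.5j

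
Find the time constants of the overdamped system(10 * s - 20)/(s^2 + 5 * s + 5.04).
Overdamped: real poles at -1.4, -3.6. τ = -1/pole → τ₁ = 0.7143, τ₂ = 0.2778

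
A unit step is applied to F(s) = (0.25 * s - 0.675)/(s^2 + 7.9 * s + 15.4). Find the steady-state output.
FVT: lim_{t→∞} y(t) = lim_{s→0} s*Y(s) where Y(s) = F(s)/s.
= lim_{s→0} F(s) = F(0) = num(0)/den(0) = -0.675/15.4 = -0.04383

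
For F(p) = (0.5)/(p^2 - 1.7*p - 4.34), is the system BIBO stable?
Denominator: p^2 - 1.7*p - 4.34 = (p - 3.1)(p + 1.4). Poles: -1.4, 3.1. All Re(p)<0: No (unstable)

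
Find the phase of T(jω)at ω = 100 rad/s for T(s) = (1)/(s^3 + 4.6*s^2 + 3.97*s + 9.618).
Substitute s = j*100: T(j100) = -4.59297e-08 + 9.98284e-07j.
∠T(j100) = atan2(Im, Re) = atan2(9.98284e-07, -4.59297e-08) = 92.63° (principal value).
Summing the individual angle contributions Σ∠(j100 − zᵢ) − Σ∠(j100 − pₖ) over the 0 zero(s) and 3 pole(s), each followed continuously from ω = 0 (DC phase referenced to (−180°, 180°]), gives -267.37°, i.e. the principal value - 360°. Continuous Bode phase = -267.37°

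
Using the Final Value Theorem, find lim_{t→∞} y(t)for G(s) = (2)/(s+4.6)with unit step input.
FVT: lim_{t→∞} y(t) = lim_{s→0} s*Y(s) where Y(s) = G(s)/s.
= lim_{s→0} G(s) = G(0) = num(0)/den(0) = 2/4.6 = 0.4348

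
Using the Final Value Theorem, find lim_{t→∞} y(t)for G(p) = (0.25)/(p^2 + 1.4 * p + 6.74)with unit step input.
FVT: lim_{t→∞} y(t) = lim_{p→0} p*Y(p) where Y(p) = G(p)/p.
= lim_{p→0} G(p) = G(0) = num(0)/den(0) = 0.25/6.74 = 0.03709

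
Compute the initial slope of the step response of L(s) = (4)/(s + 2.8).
IVT: y'(0⁺) = lim_{s→∞} s²·Y(s) = lim_{s→∞} s·L(s).
deg(num) = 0, deg(den) = 1, relative degree = 1, so s·L(s) → (leading num)/(leading den) = 4/1 = 4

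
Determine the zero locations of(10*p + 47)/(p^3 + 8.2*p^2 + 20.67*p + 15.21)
Set numerator = 0: 10*p + 47 = 0 → Zeros: -4.7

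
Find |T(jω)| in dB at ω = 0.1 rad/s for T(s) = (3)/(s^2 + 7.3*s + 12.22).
Substitute s = j*0.1: T(j0.1) = 0.244825 - 0.0146374j.
|T(j0.1)| = sqrt(Re² + Im²) = 0.2453.
20*log₁₀(0.2453) = -12.21 dB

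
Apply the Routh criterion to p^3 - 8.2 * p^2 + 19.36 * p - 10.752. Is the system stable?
Routh array:
p^3: [1, 19.36]; p^2: [-8.2, -10.752]; p^1: [18.0488]; p^0: [-10.752]
First column: [1, -8.2, 18.0488, -10.752]. Sign changes = 3.
No, unstable (3 RHP root(s))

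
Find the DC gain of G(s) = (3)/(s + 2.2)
DC gain = G(0) = num(0)/den(0) = 3/2.2 = 1.364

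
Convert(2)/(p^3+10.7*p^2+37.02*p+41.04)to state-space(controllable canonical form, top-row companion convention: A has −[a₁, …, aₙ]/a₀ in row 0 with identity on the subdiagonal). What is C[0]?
Reachable canonical form: C = numerator coefficients (right-aligned, zero-padded to length n).
num = 2, C = [[0, 0, 2]].
C[0] = 0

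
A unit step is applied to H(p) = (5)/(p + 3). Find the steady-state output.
FVT: lim_{t→∞} y(t) = lim_{p→0} p*Y(p) where Y(p) = H(p)/p.
= lim_{p→0} H(p) = H(0) = num(0)/den(0) = 5/3 = 1.667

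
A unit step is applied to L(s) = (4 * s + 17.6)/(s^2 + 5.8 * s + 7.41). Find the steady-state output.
FVT: lim_{t→∞} y(t) = lim_{s→0} s*Y(s) where Y(s) = L(s)/s.
= lim_{s→0} L(s) = L(0) = num(0)/den(0) = 17.6/7.41 = 2.375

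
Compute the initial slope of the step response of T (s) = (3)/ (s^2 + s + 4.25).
IVT: y'(0⁺) = lim_{s→∞} s²·Y(s) = lim_{s→∞} s·T(s).
deg(num) = 0, deg(den) = 2, relative degree = 2 ≥ 2, so s·T(s) → 0. Initial slope = 0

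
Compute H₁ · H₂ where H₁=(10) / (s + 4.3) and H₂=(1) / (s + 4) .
Series: H = H₁ · H₂ = (n₁·n₂)/(d₁·d₂).
Num: n₁·n₂ = 10. Den: d₁·d₂ = s^2 + 8.3*s + 17.2.
H(s) = (10)/(s^2 + 8.3*s + 17.2)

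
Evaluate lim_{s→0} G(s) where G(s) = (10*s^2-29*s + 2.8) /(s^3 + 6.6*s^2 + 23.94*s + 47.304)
DC gain = G(0) = num(0)/den(0) = 2.8/47.304 = 0.05919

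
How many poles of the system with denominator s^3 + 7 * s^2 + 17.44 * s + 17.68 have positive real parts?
s^3 + 7*s^2 + 17.44*s + 17.68 = (s + 3.4)(s^2 + 3.6*s + 5.2). Poles: -1.8 + 1.4j, -1.8 - 1.4j, -3.4. RHP poles (Re>0): 0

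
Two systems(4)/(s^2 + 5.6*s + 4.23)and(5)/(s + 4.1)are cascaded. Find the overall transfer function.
Series: H = H₁ · H₂ = (n₁·n₂)/(d₁·d₂).
Num: n₁·n₂ = 20. Den: d₁·d₂ = s^3 + 9.7*s^2 + 27.19*s + 17.343.
H(s) = (20)/(s^3 + 9.7*s^2 + 27.19*s + 17.343)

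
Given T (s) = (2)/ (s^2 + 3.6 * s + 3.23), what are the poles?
Set denominator = 0: s^2 + 3.6*s + 3.23 = (s + 1.7)(s + 1.9) = 0 → Poles: -1.7, -1.9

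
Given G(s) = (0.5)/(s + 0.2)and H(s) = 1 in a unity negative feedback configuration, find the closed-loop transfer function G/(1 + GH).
Closed-loop T = G/(1+GH).
Numerator: G_num * H_den = 0.5.
Denominator: G_den * H_den + G_num * H_num = (s + 0.2) + (0.5) = s + 0.7.
T(s) = (0.5)/(s + 0.7)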